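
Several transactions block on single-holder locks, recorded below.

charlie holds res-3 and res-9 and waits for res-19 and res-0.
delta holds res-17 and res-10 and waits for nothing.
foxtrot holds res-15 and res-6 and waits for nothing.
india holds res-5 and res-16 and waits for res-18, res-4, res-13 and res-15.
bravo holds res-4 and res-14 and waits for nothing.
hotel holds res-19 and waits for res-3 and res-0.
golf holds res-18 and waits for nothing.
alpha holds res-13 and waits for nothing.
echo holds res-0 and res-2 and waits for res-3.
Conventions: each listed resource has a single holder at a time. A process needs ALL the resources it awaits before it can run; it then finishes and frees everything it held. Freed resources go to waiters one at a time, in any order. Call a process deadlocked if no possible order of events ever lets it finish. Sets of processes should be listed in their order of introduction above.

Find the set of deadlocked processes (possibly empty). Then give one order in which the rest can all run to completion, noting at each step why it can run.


Deadlocked set: charlie, hotel and echo.
Key observation: along charlie -> hotel -> charlie, each member waits on what the next one holds — a deadlock; echo is caught in further circular waits.
One completion order for the rest: foxtrot, alpha, delta, golf, bravo, india.
Check, step by step:
  run foxtrot (it waits on nothing); releases res-15 and res-6
  run alpha (it waits on nothing); releases res-13
  run delta (it waits on nothing); releases res-17 and res-10
  run golf (it waits on nothing); releases res-18
  run bravo (it waits on nothing); releases res-4 and res-14
  india: everything it awaited (res-18, res-4, res-13 and res-15) is free; runs, freeing res-5 and res-16


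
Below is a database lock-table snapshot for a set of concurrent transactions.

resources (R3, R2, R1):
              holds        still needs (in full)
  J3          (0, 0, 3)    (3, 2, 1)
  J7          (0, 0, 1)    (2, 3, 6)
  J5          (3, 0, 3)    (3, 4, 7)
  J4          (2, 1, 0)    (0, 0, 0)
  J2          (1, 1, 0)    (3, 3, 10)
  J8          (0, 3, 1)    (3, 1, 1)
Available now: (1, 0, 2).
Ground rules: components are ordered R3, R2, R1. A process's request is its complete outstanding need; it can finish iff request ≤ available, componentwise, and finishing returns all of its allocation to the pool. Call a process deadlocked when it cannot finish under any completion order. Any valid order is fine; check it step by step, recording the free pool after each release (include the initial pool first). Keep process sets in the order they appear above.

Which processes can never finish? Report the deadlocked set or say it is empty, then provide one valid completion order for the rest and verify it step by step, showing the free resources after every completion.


Nothing here is deadlocked.
Key observation: the pool covers J4 at once, and every later process fits after earlier releases.
The rest can finish in the order J4, J8, J3, J7, J5, J2. Verifying each step:
  pool = (1, 0, 2)
  run J4 (needs (0, 0, 0), free (1, 0, 2)); after release of (2, 1, 0) the pool is (3, 1, 2)
  run J8 (needs (3, 1, 1), free (3, 1, 2)); after release of (0, 3, 1) the pool is (3, 4, 3)
  run J3 (needs (3, 2, 1), free (3, 4, 3)); after release of (0, 0, 3) the pool is (3, 4, 6)
  run J7 (needs (2, 3, 6), free (3, 4, 6)); after release of (0, 0, 1) the pool is (3, 4, 7)
  run J5 (needs (3, 4, 7), free (3, 4, 7)); after release of (3, 0, 3) the pool is (6, 4, 10)
  run J2 (needs (3, 3, 10), free (6, 4, 10)); after release of (1, 1, 0) the pool is (7, 5, 10)


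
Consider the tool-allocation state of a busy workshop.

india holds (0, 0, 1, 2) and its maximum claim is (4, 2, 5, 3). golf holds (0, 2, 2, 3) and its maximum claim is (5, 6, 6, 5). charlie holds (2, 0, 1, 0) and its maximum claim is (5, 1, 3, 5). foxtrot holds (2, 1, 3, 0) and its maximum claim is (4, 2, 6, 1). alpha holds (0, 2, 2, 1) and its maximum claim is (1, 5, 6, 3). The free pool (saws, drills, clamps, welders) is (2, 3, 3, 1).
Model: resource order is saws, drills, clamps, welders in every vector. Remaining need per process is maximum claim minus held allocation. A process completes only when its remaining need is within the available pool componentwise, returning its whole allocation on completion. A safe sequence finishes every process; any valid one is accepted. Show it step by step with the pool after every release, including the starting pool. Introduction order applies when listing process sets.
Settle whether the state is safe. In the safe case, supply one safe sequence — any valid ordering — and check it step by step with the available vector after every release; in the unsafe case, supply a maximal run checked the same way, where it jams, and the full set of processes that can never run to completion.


The state is UNSAFE.
Key observation: after foxtrot, india, alpha the pool peaks at (4, 6, 9, 4), and each blocked process is short somewhere: golf on saws; charlie on welders.
The run foxtrot, india, alpha cannot be extended any further. Step-by-step check:
  pool = (2, 3, 3, 1)
  run foxtrot (needs (2, 1, 3, 1), free (2, 3, 3, 1)); after release of (2, 1, 3, 0) the pool is (4, 4, 6, 1)
  run india (needs (4, 2, 4, 1), free (4, 4, 6, 1)); after release of (0, 0, 1, 2) the pool is (4, 4, 7, 3)
  run alpha (needs (1, 3, 4, 2), free (4, 4, 7, 3)); after release of (0, 2, 2, 1) the pool is (4, 6, 9, 4)
  golf still needs (5, 4, 4, 2) but only (4, 6, 9, 4) is free — short on saws
  charlie still needs (3, 1, 2, 5) but only (4, 6, 9, 4) is free — short on welders
Permanently blocked: golf and charlie.


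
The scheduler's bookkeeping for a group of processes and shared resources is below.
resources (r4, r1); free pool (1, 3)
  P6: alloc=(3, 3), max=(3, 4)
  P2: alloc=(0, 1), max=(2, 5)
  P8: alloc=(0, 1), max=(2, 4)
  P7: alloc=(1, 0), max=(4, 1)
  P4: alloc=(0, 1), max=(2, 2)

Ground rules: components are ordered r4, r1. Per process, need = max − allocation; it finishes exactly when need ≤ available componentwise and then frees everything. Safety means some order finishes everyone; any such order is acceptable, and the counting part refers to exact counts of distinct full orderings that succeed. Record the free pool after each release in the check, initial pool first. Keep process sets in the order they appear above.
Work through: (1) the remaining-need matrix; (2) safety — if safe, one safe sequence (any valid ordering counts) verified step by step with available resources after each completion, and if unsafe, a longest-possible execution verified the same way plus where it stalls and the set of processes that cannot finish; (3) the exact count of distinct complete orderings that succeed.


(1) Outstanding need per process (order r4, r1):
  P6: (0, 1)
  P2: (2, 4)
  P8: (2, 3)
  P7: (3, 1)
  P4: (2, 1)
(2) SAFE, for example via the order P6, P8, P2, P4, P7.
Key observation: no step in this order meets a requested resource exactly; the smallest headroom is 1, first reached at P7 (need (3, 1), pool (4, 9)).
Verifying each step:
  pool = (1, 3)
  P6: need (0, 1) fits (1, 3); releases (3, 3), pool now (4, 6)
  P8: need (2, 3) fits (4, 6); releases (0, 1), pool now (4, 7)
  P2: need (2, 4) fits (4, 7); releases (0, 1), pool now (4, 8)
  P4: need (2, 1) fits (4, 8); releases (0, 1), pool now (4, 9)
  P7: need (3, 1) fits (4, 9); releases (1, 0), pool now (5, 9)
(3) Exactly 24 of the possible complete orderings are safe sequences.


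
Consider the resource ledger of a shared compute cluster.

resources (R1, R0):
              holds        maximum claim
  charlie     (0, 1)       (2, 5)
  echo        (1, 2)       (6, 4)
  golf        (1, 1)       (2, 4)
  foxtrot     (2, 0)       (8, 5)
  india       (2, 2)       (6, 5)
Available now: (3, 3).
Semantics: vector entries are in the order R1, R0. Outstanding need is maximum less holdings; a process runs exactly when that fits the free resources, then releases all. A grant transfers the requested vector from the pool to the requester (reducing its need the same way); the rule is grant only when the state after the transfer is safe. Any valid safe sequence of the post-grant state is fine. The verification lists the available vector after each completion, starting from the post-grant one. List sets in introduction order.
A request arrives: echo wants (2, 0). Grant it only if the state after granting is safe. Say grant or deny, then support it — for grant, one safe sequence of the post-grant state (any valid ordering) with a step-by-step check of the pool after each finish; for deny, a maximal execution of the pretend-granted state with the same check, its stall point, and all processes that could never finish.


DENY. Granting would leave the state unsafe.
Key observation: even finishing golf, charlie leaves just (2, 5) free — too little R1 for any of the remaining processes.
After a pretend grant, a maximal execution: golf, charlie — then nothing else fits. Walking it through:
  pool = (1, 3)
  run golf (needs (1, 3), free (1, 3)); after release of (1, 1) the pool is (2, 4)
  run charlie (needs (2, 4), free (2, 4)); after release of (0, 1) the pool is (2, 5)
  echo still needs (3, 2) but only (2, 5) is free — short on R1
  foxtrot still needs (6, 5) but only (2, 5) is free — short on R1
  india still needs (4, 3) but only (2, 5) is free — short on R1
Post-grant, the permanently blocked set is echo, foxtrot and india.


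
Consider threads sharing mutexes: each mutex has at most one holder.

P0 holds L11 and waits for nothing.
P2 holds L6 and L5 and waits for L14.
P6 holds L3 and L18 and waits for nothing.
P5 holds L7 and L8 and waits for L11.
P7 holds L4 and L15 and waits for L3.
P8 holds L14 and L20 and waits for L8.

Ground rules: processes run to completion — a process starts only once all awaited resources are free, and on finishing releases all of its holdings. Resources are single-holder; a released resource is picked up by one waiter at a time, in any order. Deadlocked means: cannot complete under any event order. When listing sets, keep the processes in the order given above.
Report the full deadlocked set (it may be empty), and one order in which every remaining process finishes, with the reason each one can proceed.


The deadlocked set is empty.
Key observation: the waits form no ring: some process can always run, and its releases unblock the others one by one.
The rest can finish in the order P6, P0, P7, P5, P8, P2.
Walking it through:
  P6: no waits; runs immediately, freeing L3 and L18
  P0: no waits; runs immediately, freeing L11
  P7 waits on L3 — all released -> runs and releases L4 and L15
  P5 waits on L11 — all released -> runs and releases L7 and L8
  P8 waits on L8 — all released -> runs and releases L14 and L20
  P2 waits on L14 — all released -> runs and releases L6 and L5


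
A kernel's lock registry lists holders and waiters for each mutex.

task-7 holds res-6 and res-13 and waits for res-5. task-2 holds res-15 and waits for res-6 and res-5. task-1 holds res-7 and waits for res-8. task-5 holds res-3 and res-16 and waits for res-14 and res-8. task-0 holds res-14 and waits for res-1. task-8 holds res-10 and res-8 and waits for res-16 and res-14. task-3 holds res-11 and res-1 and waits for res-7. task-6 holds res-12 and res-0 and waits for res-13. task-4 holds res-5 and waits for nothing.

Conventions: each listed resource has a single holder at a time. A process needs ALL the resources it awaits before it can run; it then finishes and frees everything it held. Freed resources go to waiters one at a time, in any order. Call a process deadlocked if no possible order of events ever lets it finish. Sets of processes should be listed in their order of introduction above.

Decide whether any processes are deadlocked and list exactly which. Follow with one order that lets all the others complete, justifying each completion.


Deadlocked: task-1, task-5, task-0, task-8 and task-3.
Key observation: the waits loop around task-1 -> task-8 -> task-5 -> task-0 -> task-3 -> task-1 with no way out; no other process is dragged down with it.
One completion order for the rest: task-4, task-7, task-2, task-6.
Walking it through:
  task-4: no waits; runs immediately, freeing res-5
  run task-7 (all its waits — res-5 — are resolved); releases res-6 and res-13
  run task-2 (all its waits — res-6 and res-5 — are resolved); releases res-15
  run task-6 (all its waits — res-13 — are resolved); releases res-12 and res-0


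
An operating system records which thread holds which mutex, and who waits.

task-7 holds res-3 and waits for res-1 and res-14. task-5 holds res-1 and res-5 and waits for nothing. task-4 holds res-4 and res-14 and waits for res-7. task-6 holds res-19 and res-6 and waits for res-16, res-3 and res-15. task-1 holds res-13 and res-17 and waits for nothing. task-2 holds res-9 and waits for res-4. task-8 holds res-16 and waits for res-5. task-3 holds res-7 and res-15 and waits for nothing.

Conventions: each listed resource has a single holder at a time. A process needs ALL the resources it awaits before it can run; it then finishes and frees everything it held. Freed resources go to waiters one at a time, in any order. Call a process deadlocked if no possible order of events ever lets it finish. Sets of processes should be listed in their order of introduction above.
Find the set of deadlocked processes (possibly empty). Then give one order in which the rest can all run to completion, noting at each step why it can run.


Nothing here is deadlocked.
Key observation: the wait relation is loop-free; peeling off processes with no waits unwinds the whole state.
The rest can finish in the order task-5, task-3, task-4, task-8, task-7, task-2, task-6, task-1.
Step-by-step check:
  task-5 waits on nothing -> runs at once and releases res-1 and res-5
  task-3 waits on nothing -> runs at once and releases res-7 and res-15
  task-4 waits on res-7 — all released -> runs and releases res-4 and res-14
  task-8 waits on res-5 — all released -> runs and releases res-16
  task-7 waits on res-1 and res-14 — all released -> runs and releases res-3
  task-2 waits on res-4 — all released -> runs and releases res-9
  task-6 waits on res-16, res-3 and res-15 — all released -> runs and releases res-19 and res-6
  task-1 waits on nothing -> runs at once and releases res-13 and res-17


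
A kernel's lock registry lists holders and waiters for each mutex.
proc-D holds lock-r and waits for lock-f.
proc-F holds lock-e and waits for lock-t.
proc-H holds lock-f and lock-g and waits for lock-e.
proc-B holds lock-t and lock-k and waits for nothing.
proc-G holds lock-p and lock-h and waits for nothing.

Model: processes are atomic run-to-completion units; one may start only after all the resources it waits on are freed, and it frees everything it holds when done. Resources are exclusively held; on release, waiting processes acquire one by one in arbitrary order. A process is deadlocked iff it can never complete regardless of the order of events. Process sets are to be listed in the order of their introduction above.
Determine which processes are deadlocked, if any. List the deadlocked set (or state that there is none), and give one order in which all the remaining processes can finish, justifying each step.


The deadlocked set is empty.
Key observation: every chain of waits terminates; starting from the processes that wait on nothing, all the rest unlock in turn.
One completion order for the rest: proc-B, proc-F, proc-H, proc-G, proc-D.
Verifying each step:
  proc-B waits on nothing -> runs at once and releases lock-t and lock-k
  run proc-F (all its waits — lock-t — are resolved); releases lock-e
  run proc-H (all its waits — lock-e — are resolved); releases lock-f and lock-g
  proc-G waits on nothing -> runs at once and releases lock-p and lock-h
  run proc-D (all its waits — lock-f — are resolved); releases lock-r


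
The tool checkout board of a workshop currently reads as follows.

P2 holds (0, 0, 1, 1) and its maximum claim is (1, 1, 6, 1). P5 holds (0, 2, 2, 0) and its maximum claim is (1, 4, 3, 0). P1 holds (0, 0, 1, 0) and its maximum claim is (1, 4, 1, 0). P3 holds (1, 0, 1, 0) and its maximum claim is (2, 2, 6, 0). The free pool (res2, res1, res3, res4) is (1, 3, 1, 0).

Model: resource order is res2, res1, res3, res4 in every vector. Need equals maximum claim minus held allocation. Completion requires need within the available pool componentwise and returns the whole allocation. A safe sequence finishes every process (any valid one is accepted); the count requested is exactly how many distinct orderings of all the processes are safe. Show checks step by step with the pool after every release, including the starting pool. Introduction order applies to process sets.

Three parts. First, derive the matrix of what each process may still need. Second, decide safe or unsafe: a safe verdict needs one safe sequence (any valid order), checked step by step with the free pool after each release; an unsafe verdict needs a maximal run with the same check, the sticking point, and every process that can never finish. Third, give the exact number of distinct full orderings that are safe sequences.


(1) Outstanding need per process (order res2, res1, res3, res4):
  P2: (1, 1, 5, 0)
  P5: (1, 2, 1, 0)
  P1: (1, 4, 0, 0)
  P3: (1, 2, 5, 0)
(2) UNSAFE — no complete ordering exists.
Key observation: even finishing P5, P1 leaves just (1, 5, 4, 0) free — too little res3 for any of the remaining processes.
A maximal execution: P5, P1 — then nothing else fits. Walking it through:
  pool = (1, 3, 1, 0)
  P5: need (1, 2, 1, 0) fits (1, 3, 1, 0); releases (0, 2, 2, 0), pool now (1, 5, 3, 0)
  P1: need (1, 4, 0, 0) fits (1, 5, 3, 0); releases (0, 0, 1, 0), pool now (1, 5, 4, 0)
  blocked: P2 wants (1, 1, 5, 0), pool (1, 5, 4, 0) — not enough res3
  blocked: P3 wants (1, 2, 5, 0), pool (1, 5, 4, 0) — not enough res3
Permanently blocked: P2 and P3.
(3) Precisely 0 of the possible complete orderings are safe sequences.


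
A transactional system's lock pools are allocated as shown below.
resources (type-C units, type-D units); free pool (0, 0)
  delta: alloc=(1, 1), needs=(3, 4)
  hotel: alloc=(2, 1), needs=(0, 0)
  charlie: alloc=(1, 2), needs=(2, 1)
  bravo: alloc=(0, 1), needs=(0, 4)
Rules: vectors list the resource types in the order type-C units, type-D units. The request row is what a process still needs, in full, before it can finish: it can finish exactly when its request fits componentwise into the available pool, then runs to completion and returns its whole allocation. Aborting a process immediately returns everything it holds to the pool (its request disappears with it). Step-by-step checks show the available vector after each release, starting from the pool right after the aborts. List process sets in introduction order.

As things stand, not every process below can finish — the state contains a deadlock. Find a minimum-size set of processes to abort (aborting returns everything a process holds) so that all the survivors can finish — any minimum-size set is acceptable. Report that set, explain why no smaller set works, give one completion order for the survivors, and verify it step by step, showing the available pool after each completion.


The answer: abort bravo.
Key observation: no ordering could ever have run delta before the abort of bravo; with (0, 1) back in the pool it fits at step 3.
No smaller set exists: with zero aborts the deadlock remains.
Survivors finish in the order: hotel, charlie, delta. Check, step by step (pool after the aborts first):
  pool = (0, 1)
  hotel needs (0, 0) <= (0, 1) -> finishes; pool += (2, 1) = (2, 2)
  charlie needs (2, 1) <= (2, 2) -> finishes; pool += (1, 2) = (3, 4)
  delta needs (3, 4) <= (3, 4) -> finishes; pool += (1, 1) = (4, 5)


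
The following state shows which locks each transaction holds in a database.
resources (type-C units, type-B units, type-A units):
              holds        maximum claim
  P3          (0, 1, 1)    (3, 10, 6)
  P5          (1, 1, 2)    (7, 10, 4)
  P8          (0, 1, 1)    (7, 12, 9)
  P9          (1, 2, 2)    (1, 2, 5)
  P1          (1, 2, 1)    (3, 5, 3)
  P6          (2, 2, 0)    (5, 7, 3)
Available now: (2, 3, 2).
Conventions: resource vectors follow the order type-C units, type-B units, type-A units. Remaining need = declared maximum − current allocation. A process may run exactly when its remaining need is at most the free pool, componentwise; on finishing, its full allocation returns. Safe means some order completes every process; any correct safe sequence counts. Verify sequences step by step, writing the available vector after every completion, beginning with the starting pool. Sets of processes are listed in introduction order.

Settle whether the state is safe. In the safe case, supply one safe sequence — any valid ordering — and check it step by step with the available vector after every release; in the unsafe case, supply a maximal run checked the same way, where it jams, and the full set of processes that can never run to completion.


SAFE. One safe sequence: P1, P9, P6, P3, P5, P8.
Key observation: the order's first zero-slack moment is P1 ((2, 3, 2) needed, (2, 3, 2) free — a requested resource with nothing to spare).
Check, step by step:
  pool = (2, 3, 2)
  run P1 (needs (2, 3, 2), free (2, 3, 2)); after release of (1, 2, 1) the pool is (3, 5, 3)
  run P9 (needs (0, 0, 3), free (3, 5, 3)); after release of (1, 2, 2) the pool is (4, 7, 5)
  run P6 (needs (3, 5, 3), free (4, 7, 5)); after release of (2, 2, 0) the pool is (6, 9, 5)
  run P3 (needs (3, 9, 5), free (6, 9, 5)); after release of (0, 1, 1) the pool is (6, 10, 6)
  run P5 (needs (6, 9, 2), free (6, 10, 6)); after release of (1, 1, 2) the pool is (7, 11, 8)
  run P8 (needs (7, 11, 8), free (7, 11, 8)); after release of (0, 1, 1) the pool is (7, 12, 9)


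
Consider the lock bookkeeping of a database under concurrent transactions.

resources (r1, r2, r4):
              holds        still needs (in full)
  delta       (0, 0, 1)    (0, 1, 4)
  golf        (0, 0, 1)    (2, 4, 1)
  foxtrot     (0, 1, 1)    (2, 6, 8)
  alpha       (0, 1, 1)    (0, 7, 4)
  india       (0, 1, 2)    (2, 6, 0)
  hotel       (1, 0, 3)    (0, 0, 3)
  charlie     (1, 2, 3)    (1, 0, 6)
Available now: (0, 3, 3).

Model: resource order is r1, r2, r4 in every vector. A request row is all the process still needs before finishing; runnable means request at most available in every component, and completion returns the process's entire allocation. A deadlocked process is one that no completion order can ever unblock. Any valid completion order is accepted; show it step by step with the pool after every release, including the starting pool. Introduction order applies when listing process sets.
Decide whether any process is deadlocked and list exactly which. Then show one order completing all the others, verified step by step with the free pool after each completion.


Deadlocked set: foxtrot, alpha and india.
Key observation: hotel, charlie, delta, golf can finish, but then (2, 5, 11) is all there is, and the blocked group's r2 demands exceed it.
One completion order for the rest: hotel, charlie, delta, golf. Step-by-step check:
  pool = (0, 3, 3)
  run hotel (needs (0, 0, 3), free (0, 3, 3)); after release of (1, 0, 3) the pool is (1, 3, 6)
  run charlie (needs (1, 0, 6), free (1, 3, 6)); after release of (1, 2, 3) the pool is (2, 5, 9)
  run delta (needs (0, 1, 4), free (2, 5, 9)); after release of (0, 0, 1) the pool is (2, 5, 10)
  run golf (needs (2, 4, 1), free (2, 5, 10)); after release of (0, 0, 1) the pool is (2, 5, 11)
None of the blocked processes ever fits:
  foxtrot still needs (2, 6, 8) but only (2, 5, 11) is free — short on r2
  alpha still needs (0, 7, 4) but only (2, 5, 11) is free — short on r2
  india still needs (2, 6, 0) but only (2, 5, 11) is free — short on r2


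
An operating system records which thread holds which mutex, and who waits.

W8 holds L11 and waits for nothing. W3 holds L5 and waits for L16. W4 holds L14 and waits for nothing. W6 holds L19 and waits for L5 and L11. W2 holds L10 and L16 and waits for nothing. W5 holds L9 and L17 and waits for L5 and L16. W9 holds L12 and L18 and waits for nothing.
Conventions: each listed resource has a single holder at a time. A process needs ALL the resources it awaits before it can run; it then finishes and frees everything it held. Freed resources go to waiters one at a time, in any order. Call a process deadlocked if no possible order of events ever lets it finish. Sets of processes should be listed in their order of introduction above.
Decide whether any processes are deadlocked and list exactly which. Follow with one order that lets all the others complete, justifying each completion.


Nothing here is deadlocked.
Key observation: no waiting chain loops back on itself — every chain ends at a process that waits on nothing, so everyone eventually runs.
The rest can finish in the order W9, W8, W2, W4, W3, W5, W6.
Step-by-step check:
  W9 waits on nothing -> runs at once and releases L12 and L18
  W8 waits on nothing -> runs at once and releases L11
  W2 waits on nothing -> runs at once and releases L10 and L16
  W4 waits on nothing -> runs at once and releases L14
  W3 waits on L16 — all released -> runs and releases L5
  W5 waits on L5 and L16 — all released -> runs and releases L9 and L17
  W6 waits on L5 and L11 — all released -> runs and releases L19


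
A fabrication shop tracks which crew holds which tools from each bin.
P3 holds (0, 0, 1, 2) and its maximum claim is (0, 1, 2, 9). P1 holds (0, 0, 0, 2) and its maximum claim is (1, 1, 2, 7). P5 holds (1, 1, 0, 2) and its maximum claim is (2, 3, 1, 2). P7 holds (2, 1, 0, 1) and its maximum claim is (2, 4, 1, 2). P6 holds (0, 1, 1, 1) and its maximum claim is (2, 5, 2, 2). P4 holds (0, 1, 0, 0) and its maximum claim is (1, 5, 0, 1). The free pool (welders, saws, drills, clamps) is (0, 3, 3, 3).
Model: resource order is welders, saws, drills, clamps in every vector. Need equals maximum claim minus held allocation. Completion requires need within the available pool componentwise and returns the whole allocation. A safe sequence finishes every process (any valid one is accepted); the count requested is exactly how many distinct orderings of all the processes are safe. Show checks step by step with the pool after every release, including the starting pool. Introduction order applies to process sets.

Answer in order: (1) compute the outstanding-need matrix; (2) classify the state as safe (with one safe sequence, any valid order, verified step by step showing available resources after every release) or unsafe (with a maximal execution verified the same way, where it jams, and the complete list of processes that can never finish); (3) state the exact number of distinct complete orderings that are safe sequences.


(1) Outstanding need per process (order welders, saws, drills, clamps):
  P3: (0, 1, 1, 7)
  P1: (1, 1, 2, 5)
  P5: (1, 2, 1, 0)
  P7: (0, 3, 1, 1)
  P6: (2, 4, 1, 1)
  P4: (1, 4, 0, 1)
(2) SAFE. One safe sequence: P7, P6, P4, P5, P1, P3.
Key observation: P7 is the earliest step where a requested resource binds exactly: need (0, 3, 1, 1), pool (0, 3, 3, 3) at its turn.
Verifying each step:
  pool = (0, 3, 3, 3)
  P7 needs (0, 3, 1, 1) <= (0, 3, 3, 3) -> finishes; pool += (2, 1, 0, 1) = (2, 4, 3, 4)
  P6 needs (2, 4, 1, 1) <= (2, 4, 3, 4) -> finishes; pool += (0, 1, 1, 1) = (2, 5, 4, 5)
  P4 needs (1, 4, 0, 1) <= (2, 5, 4, 5) -> finishes; pool += (0, 1, 0, 0) = (2, 6, 4, 5)
  P5 needs (1, 2, 1, 0) <= (2, 6, 4, 5) -> finishes; pool += (1, 1, 0, 2) = (3, 7, 4, 7)
  P1 needs (1, 1, 2, 5) <= (3, 7, 4, 7) -> finishes; pool += (0, 0, 0, 2) = (3, 7, 4, 9)
  P3 needs (0, 1, 1, 7) <= (3, 7, 4, 9) -> finishes; pool += (0, 0, 1, 2) = (3, 7, 5, 11)
(3) Precisely 40 of the possible complete orderings are safe sequences.


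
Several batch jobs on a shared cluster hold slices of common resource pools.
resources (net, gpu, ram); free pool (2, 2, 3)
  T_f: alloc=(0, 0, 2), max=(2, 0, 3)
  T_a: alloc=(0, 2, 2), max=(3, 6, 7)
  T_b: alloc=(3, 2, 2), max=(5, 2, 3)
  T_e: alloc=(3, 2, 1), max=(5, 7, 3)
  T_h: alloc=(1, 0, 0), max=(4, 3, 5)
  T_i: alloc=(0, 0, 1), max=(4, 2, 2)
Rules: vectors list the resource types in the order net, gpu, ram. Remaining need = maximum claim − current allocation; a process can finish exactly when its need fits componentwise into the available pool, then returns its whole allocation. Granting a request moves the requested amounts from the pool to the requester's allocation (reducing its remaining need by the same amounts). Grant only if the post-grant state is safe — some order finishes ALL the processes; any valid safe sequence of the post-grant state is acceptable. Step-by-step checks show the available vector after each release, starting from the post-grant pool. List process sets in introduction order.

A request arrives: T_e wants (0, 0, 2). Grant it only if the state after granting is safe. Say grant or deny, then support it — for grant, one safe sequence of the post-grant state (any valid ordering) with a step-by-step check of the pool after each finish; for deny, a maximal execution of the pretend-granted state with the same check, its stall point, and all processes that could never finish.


GRANT: granting preserves safety; a valid post-grant sequence is T_f, T_b, T_a, T_i, T_h, T_e.
Key observation: (2, 2, 1) free after granting still covers T_f first, and each release covers the next.
Check on the post-grant state, step by step:
  pool = (2, 2, 1)
  T_f: need (2, 0, 1) fits (2, 2, 1); releases (0, 0, 2), pool now (2, 2, 3)
  T_b: need (2, 0, 1) fits (2, 2, 3); releases (3, 2, 2), pool now (5, 4, 5)
  T_a: need (3, 4, 5) fits (5, 4, 5); releases (0, 2, 2), pool now (5, 6, 7)
  T_i: need (4, 2, 1) fits (5, 6, 7); releases (0, 0, 1), pool now (5, 6, 8)
  T_h: need (3, 3, 5) fits (5, 6, 8); releases (1, 0, 0), pool now (6, 6, 8)
  T_e: need (2, 5, 0) fits (6, 6, 8); releases (3, 2, 3), pool now (9, 8, 11)


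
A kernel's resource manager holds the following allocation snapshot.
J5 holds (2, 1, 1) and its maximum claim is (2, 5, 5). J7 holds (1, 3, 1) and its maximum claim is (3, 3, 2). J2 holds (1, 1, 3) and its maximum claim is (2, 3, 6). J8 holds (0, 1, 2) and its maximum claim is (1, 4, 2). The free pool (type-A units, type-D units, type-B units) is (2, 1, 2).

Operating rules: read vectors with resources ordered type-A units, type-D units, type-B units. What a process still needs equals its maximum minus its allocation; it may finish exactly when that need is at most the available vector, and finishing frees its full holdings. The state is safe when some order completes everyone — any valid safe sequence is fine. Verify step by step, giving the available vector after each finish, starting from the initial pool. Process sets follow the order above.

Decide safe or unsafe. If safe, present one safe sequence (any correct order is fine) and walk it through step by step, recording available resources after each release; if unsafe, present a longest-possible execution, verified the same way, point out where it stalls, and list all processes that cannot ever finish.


The state is SAFE; one workable sequence: J7, J2, J8, J5.
Key observation: J7 is the earliest step where a requested resource binds exactly: need (2, 0, 1), pool (2, 1, 2) at its turn.
Verifying each step:
  pool = (2, 1, 2)
  J7 needs (2, 0, 1) <= (2, 1, 2) -> finishes; pool += (1, 3, 1) = (3, 4, 3)
  J2 needs (1, 2, 3) <= (3, 4, 3) -> finishes; pool += (1, 1, 3) = (4, 5, 6)
  J8 needs (1, 3, 0) <= (4, 5, 6) -> finishes; pool += (0, 1, 2) = (4, 6, 8)
  J5 needs (0, 4, 4) <= (4, 6, 8) -> finishes; pool += (2, 1, 1) = (6, 7, 9)


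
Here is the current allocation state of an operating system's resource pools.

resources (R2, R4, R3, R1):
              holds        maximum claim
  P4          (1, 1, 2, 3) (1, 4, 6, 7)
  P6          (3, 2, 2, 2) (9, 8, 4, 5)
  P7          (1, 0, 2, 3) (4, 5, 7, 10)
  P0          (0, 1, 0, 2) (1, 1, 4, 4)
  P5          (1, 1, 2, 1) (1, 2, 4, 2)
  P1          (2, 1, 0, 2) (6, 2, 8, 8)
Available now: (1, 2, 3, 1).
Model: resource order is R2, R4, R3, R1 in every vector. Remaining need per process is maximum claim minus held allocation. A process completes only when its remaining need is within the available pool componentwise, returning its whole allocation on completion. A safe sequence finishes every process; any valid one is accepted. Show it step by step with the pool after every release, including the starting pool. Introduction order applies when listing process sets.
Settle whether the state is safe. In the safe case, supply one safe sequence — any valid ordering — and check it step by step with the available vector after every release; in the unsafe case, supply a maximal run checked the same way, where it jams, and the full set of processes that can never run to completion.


SAFE — a valid safe sequence is P5, P0, P4, P7, P1, P6.
Key observation: P5 is the earliest step where a requested resource binds exactly: need (0, 1, 2, 1), pool (1, 2, 3, 1) at its turn.
Verifying each step:
  pool = (1, 2, 3, 1)
  P5 needs (0, 1, 2, 1) <= (1, 2, 3, 1) -> finishes; pool += (1, 1, 2, 1) = (2, 3, 5, 2)
  P0 needs (1, 0, 4, 2) <= (2, 3, 5, 2) -> finishes; pool += (0, 1, 0, 2) = (2, 4, 5, 4)
  P4 needs (0, 3, 4, 4) <= (2, 4, 5, 4) -> finishes; pool += (1, 1, 2, 3) = (3, 5, 7, 7)
  P7 needs (3, 5, 5, 7) <= (3, 5, 7, 7) -> finishes; pool += (1, 0, 2, 3) = (4, 5, 9, 10)
  P1 needs (4, 1, 8, 6) <= (4, 5, 9, 10) -> finishes; pool += (2, 1, 0, 2) = (6, 6, 9, 12)
  P6 needs (6, 6, 2, 3) <= (6, 6, 9, 12) -> finishes; pool += (3, 2, 2, 2) = (9, 8, 11, 14)


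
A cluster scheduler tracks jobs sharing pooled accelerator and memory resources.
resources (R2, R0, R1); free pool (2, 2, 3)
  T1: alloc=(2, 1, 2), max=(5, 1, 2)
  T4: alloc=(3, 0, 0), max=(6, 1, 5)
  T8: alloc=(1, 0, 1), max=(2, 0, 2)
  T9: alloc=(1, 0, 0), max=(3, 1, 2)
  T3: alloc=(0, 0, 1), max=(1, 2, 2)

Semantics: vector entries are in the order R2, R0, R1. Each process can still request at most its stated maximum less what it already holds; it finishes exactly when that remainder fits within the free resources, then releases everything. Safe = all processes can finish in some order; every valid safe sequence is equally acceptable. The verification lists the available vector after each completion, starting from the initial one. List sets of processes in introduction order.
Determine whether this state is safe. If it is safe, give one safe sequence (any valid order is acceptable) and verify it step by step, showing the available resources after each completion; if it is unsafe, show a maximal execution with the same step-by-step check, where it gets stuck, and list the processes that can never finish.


SAFE. One safe sequence: T3, T8, T1, T4, T9.
Key observation: T3 marks the first exact bind of the order: its need (1, 2, 1) fits the free (2, 2, 3) with zero slack on a requested resource.
Walking it through:
  pool = (2, 2, 3)
  run T3 (needs (1, 2, 1), free (2, 2, 3)); after release of (0, 0, 1) the pool is (2, 2, 4)
  run T8 (needs (1, 0, 1), free (2, 2, 4)); after release of (1, 0, 1) the pool is (3, 2, 5)
  run T1 (needs (3, 0, 0), free (3, 2, 5)); after release of (2, 1, 2) the pool is (5, 3, 7)
  run T4 (needs (3, 1, 5), free (5, 3, 7)); after release of (3, 0, 0) the pool is (8, 3, 7)
  run T9 (needs (2, 1, 2), free (8, 3, 7)); after release of (1, 0, 0) the pool is (9, 3, 7)


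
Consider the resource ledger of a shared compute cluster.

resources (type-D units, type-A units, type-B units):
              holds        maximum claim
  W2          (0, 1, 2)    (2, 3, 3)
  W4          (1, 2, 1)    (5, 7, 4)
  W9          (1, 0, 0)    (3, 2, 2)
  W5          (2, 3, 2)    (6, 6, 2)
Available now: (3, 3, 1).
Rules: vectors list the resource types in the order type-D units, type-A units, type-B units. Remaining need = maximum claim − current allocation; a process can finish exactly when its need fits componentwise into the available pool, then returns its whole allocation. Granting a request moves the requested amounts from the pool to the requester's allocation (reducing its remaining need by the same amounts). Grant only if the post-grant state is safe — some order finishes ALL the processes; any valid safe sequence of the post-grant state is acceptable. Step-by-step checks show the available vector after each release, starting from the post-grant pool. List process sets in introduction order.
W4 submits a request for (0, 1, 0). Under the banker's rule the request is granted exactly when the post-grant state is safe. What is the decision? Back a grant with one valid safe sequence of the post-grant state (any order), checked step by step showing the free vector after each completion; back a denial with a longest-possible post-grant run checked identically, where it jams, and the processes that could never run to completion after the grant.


GRANT: granting preserves safety; a valid post-grant sequence is W2, W9, W5, W4.
Key observation: even at the reduced pool (3, 2, 1), W2 fits immediately, so safety survives the grant.
Step-by-step check of the post-grant state:
  pool = (3, 2, 1)
  run W2 (needs (2, 2, 1), free (3, 2, 1)); after release of (0, 1, 2) the pool is (3, 3, 3)
  run W9 (needs (2, 2, 2), free (3, 3, 3)); after release of (1, 0, 0) the pool is (4, 3, 3)
  run W5 (needs (4, 3, 0), free (4, 3, 3)); after release of (2, 3, 2) the pool is (6, 6, 5)
  run W4 (needs (4, 4, 3), free (6, 6, 5)); after release of (1, 3, 1) the pool is (7, 9, 6)


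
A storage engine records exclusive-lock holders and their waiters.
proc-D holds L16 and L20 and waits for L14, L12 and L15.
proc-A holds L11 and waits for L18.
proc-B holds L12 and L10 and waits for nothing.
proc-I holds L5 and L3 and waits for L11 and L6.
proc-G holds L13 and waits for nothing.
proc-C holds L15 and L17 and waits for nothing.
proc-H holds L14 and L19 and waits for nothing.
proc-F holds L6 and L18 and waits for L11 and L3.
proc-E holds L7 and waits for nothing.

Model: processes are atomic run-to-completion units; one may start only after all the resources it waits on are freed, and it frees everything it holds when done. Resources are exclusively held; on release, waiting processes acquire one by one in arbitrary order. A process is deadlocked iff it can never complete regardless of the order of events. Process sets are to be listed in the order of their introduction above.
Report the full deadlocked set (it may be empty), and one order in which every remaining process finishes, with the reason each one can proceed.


The deadlocked set is proc-A, proc-I and proc-F.
Key observation: the wait chain closes on itself along proc-A -> proc-F -> proc-A; proc-I is caught in further circular waits.
The rest can finish in the order proc-E, proc-C, proc-G, proc-H, proc-B, proc-D.
Walking it through:
  run proc-E (it waits on nothing); releases L7
  run proc-C (it waits on nothing); releases L15 and L17
  run proc-G (it waits on nothing); releases L13
  run proc-H (it waits on nothing); releases L14 and L19
  run proc-B (it waits on nothing); releases L12 and L10
  proc-D waits on L14, L12 and L15 — all released -> runs and releases L16 and L20


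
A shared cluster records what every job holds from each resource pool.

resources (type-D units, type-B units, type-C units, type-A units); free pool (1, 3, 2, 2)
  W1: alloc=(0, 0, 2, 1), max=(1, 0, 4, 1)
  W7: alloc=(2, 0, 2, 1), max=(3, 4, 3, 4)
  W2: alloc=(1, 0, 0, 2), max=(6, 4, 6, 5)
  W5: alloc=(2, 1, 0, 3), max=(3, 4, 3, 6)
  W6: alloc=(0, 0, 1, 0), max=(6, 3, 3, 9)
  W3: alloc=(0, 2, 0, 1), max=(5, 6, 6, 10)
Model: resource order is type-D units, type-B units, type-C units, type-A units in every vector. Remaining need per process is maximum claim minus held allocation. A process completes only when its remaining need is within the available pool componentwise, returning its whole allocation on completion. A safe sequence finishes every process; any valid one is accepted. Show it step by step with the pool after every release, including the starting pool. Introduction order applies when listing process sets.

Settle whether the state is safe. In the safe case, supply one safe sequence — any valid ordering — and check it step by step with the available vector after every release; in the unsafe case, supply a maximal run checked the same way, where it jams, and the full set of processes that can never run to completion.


SAFE, for example via the order W1, W5, W7, W2, W6, W3.
Key observation: reading the order forward, W1 is the first process whose need (1, 0, 2, 0) meets the free pool (1, 3, 2, 2) exactly on a resource it requests.
Verifying each step:
  pool = (1, 3, 2, 2)
  W1: need (1, 0, 2, 0) fits (1, 3, 2, 2); releases (0, 0, 2, 1), pool now (1, 3, 4, 3)
  W5: need (1, 3, 3, 3) fits (1, 3, 4, 3); releases (2, 1, 0, 3), pool now (3, 4, 4, 6)
  W7: need (1, 4, 1, 3) fits (3, 4, 4, 6); releases (2, 0, 2, 1), pool now (5, 4, 6, 7)
  W2: need (5, 4, 6, 3) fits (5, 4, 6, 7); releases (1, 0, 0, 2), pool now (6, 4, 6, 9)
  W6: need (6, 3, 2, 9) fits (6, 4, 6, 9); releases (0, 0, 1, 0), pool now (6, 4, 7, 9)
  W3: need (5, 4, 6, 9) fits (6, 4, 7, 9); releases (0, 2, 0, 1), pool now (6, 6, 7, 10)
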